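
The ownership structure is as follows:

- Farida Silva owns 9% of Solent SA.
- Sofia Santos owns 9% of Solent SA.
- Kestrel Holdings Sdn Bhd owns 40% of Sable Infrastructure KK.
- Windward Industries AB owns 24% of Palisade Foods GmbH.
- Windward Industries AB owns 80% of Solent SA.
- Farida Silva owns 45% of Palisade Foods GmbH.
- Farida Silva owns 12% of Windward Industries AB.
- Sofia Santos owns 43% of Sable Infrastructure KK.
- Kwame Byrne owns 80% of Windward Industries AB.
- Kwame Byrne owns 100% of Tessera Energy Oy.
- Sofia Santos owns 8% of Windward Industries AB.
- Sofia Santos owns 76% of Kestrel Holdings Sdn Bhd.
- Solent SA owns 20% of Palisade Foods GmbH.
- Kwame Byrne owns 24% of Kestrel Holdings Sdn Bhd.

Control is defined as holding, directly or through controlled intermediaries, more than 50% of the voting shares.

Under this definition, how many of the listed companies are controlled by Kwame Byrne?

3

Kwame holds 80% of Windward, so Kwame controls Windward.
Kwame holds 100% of Tessera, so Kwame controls Tessera.
Windward holds 80% of Solent, so Kwame controls Solent.
No other company's threshold is met.
Kwame controls 3 companies.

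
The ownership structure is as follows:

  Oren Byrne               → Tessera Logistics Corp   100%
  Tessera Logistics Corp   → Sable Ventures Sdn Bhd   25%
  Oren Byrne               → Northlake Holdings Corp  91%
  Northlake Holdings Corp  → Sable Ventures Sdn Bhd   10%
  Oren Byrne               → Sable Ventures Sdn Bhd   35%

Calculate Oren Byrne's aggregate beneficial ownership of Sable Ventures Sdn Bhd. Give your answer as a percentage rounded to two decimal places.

Oren reaches Sable along 3 paths.
Via Tessera: 100% × 25% = 25%.
Via Northlake: 91% × 10% = 9.1%.
Direct stake: 35% = 35%.
Total: 25% + 9.1% + 35% = 69.1%.
Rounded: 69.10%.

69.10%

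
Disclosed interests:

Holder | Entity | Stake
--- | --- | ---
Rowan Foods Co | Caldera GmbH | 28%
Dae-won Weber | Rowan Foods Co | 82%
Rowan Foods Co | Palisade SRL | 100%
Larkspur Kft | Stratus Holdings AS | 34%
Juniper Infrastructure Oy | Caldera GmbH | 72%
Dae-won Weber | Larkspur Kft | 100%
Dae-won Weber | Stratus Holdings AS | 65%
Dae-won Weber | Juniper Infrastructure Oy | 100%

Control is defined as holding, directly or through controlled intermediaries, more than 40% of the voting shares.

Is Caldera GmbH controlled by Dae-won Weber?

Dae-won holds 82% of Rowan, so Dae-won controls Rowan.
Dae-won holds 100% of Juniper, so Dae-won controls Juniper.
Rowan and Juniper together hold 28% + 72% = 100% of Caldera, so Dae-won controls Caldera.

Yes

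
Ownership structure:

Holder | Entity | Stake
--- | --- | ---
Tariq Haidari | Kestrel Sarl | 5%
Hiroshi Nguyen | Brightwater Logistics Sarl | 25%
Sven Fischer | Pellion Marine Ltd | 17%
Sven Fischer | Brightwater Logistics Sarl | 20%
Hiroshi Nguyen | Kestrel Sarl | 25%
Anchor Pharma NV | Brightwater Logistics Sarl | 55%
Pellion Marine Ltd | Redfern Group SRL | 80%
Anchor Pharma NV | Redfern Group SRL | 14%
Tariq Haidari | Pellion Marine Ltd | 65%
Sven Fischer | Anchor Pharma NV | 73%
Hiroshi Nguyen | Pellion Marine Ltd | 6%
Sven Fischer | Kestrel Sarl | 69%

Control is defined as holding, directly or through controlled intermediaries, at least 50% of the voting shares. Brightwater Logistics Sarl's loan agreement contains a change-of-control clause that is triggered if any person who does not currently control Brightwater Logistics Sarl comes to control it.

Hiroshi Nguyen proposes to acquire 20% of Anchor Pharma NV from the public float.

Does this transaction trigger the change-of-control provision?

No

The purchase changes only Hiroshi's holdings, so Hiroshi is the only person who could newly come to control Brightwater.
Hiroshi's largest direct stake is 25% in Brightwater, which does not meet the threshold, so Hiroshi controls no company.
In Brightwater, Hiroshi's side holds only 25%, not ≥ 50%.
So before the transaction, Hiroshi does not control Brightwater.
After the purchase, Hiroshi holds 20% of Anchor directly.
Hiroshi's side now holds 20% of Anchor, not ≥ 50%, so Hiroshi still does not control Anchor.
After the transaction, Hiroshi's side holds 25% of Brightwater, not ≥ 50%, so Hiroshi still does not control Brightwater.
No new person acquires control, so the clause is not triggered.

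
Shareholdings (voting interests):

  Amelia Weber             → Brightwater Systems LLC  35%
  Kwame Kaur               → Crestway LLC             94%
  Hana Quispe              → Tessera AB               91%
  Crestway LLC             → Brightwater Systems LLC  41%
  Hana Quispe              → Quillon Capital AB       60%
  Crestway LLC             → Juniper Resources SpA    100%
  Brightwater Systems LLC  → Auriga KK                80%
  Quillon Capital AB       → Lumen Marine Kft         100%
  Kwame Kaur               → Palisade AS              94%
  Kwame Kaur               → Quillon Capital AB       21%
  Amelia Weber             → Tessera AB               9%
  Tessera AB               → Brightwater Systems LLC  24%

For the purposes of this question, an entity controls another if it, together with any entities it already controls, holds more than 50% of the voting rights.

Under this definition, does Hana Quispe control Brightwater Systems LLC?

No

Hana holds 91% of Tessera, so Hana controls Tessera.
Hana holds 60% of Quillon, so Hana controls Quillon.
Quillon holds 100% of Lumen, so Hana controls Lumen.
In Brightwater, Hana's side holds only 24%, not > 50%.
So Hana does not control Brightwater.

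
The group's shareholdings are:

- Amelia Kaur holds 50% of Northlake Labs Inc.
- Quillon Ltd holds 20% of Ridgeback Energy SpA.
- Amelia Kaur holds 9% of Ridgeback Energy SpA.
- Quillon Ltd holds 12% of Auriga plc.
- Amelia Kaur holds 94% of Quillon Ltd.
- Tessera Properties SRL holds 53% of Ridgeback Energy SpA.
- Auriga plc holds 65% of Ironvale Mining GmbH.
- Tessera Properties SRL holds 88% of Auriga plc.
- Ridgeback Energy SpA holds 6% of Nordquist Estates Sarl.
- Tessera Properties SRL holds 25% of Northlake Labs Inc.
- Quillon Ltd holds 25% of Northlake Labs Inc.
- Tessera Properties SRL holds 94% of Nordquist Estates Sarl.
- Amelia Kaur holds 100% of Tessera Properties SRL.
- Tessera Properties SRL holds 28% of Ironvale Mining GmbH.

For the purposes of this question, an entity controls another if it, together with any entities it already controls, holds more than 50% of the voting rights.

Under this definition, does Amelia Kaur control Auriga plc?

Amelia holds 94% of Quillon, so Amelia controls Quillon.
Amelia holds 100% of Tessera, so Amelia controls Tessera.
Quillon and Tessera together hold 12% + 88% = 100% of Auriga, so Amelia controls Auriga.

Yes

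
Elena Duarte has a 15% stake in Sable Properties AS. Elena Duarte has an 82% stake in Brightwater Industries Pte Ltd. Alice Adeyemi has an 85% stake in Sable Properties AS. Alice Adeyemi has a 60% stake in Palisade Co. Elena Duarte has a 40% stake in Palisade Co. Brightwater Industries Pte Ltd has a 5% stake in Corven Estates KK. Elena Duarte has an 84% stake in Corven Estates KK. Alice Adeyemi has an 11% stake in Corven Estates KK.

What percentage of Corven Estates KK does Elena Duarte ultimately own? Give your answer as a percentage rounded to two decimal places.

88.10%

Elena reaches Corven along 2 paths.
Direct stake: 84% = 84%.
Via Brightwater: 82% × 5% = 4.1%.
Total: 84% + 4.1% = 88.1%.
Rounded: 88.10%.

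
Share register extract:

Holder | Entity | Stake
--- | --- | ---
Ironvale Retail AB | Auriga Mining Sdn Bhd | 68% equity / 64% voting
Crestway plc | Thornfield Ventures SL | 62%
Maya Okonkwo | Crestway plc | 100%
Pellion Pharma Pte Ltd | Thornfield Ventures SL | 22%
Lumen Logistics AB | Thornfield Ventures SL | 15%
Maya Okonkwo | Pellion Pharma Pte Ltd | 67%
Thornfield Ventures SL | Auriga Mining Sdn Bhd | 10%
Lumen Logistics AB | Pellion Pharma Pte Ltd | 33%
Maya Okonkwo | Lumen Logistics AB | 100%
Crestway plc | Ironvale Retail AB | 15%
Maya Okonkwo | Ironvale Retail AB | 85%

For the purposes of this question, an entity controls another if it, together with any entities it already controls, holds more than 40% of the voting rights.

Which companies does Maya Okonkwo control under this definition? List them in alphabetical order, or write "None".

Maya holds 100% of Lumen, so Maya controls Lumen.
Maya holds 100% of Crestway, so Maya controls Crestway.
Maya and Lumen together hold 67% + 33% = 100% of Pellion, so Maya controls Pellion.
Crestway and Maya together hold 15% + 85% = 100% of Ironvale, so Maya controls Ironvale.
Crestway and Lumen and Pellion together hold 62% + 15% + 22% = 99% of Thornfield, so Maya controls Thornfield.
Thornfield and Ironvale together hold 10% + 64% = 74% of Auriga, so Maya controls Auriga.

Auriga Mining Sdn Bhd, Crestway plc, Ironvale Retail AB, Lumen Logistics AB, Pellion Pharma Pte Ltd, Thornfield Ventures SL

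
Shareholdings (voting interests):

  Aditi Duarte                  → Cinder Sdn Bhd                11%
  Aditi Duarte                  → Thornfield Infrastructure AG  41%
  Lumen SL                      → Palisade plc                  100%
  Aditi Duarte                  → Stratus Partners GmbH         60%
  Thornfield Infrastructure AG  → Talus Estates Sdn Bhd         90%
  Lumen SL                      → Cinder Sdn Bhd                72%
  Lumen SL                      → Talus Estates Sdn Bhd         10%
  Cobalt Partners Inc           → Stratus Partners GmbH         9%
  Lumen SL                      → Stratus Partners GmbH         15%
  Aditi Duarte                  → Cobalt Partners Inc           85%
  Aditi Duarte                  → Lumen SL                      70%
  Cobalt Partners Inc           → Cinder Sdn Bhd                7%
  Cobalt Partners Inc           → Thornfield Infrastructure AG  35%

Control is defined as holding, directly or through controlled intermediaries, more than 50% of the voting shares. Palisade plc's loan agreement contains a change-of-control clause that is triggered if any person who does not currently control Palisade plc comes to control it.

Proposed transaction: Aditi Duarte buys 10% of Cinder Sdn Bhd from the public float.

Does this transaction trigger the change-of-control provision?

No

The purchase changes only Aditi's holdings, so Aditi is the only person who could newly come to control Palisade.
Aditi holds 70% of Lumen, so Aditi controls Lumen.
Lumen holds 100% of Palisade, so Aditi controls Palisade.
So Aditi already controls Palisade before the transaction.
After the purchase, Aditi's direct stake in Cinder rises to 11% + 10% = 21%.
Aditi controlled Palisade already, so this is not a new person acquiring control; every other person's position is unchanged or reduced.
No new person acquires control, so the clause is not triggered.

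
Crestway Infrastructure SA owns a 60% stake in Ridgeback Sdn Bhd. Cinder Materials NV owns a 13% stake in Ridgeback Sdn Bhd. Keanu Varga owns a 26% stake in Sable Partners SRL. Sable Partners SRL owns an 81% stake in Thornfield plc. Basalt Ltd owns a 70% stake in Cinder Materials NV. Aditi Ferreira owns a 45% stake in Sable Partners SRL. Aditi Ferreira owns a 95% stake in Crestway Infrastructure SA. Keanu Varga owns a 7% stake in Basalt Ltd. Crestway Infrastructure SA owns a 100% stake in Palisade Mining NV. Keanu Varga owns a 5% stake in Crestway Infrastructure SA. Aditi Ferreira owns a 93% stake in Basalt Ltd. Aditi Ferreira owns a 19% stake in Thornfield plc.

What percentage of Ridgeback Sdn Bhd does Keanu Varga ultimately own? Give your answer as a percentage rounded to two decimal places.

Keanu reaches Ridgeback along 2 paths.
Via Basalt → Cinder: 7% × 70% × 13% = 0.637%.
Via Crestway: 5% × 60% = 3%.
Total: 0.637% + 3% = 3.637%.
Rounded: 3.64%.

3.64%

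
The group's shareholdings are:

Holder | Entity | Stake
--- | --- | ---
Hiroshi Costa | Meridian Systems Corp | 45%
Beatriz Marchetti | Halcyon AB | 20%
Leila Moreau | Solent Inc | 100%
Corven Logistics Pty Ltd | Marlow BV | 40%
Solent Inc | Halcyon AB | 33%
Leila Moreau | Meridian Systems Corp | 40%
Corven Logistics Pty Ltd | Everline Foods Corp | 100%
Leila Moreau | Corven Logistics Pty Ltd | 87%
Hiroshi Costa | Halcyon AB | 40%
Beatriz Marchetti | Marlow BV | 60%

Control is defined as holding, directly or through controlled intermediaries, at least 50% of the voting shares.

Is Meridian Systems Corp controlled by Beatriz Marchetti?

Beatriz holds 60% of Marlow, so Beatriz controls Marlow.
Neither Beatriz nor any entity Beatriz controls holds any voting interest in Meridian.
So Beatriz does not control Meridian.

No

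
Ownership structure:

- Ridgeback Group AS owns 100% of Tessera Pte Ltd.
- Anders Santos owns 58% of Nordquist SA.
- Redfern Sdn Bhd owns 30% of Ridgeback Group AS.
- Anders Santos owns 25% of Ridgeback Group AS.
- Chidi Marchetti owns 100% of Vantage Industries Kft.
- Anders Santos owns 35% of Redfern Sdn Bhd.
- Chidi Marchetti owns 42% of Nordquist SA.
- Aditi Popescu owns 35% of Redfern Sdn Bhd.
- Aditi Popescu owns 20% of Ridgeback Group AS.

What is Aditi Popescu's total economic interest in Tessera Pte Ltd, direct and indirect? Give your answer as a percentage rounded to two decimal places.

30.50%

Aditi reaches Tessera along 2 paths.
Via Redfern → Ridgeback: 35% × 30% × 100% = 10.5%.
Via Ridgeback: 20% × 100% = 20%.
Total: 10.5% + 20% = 30.5%.
Rounded: 30.50%.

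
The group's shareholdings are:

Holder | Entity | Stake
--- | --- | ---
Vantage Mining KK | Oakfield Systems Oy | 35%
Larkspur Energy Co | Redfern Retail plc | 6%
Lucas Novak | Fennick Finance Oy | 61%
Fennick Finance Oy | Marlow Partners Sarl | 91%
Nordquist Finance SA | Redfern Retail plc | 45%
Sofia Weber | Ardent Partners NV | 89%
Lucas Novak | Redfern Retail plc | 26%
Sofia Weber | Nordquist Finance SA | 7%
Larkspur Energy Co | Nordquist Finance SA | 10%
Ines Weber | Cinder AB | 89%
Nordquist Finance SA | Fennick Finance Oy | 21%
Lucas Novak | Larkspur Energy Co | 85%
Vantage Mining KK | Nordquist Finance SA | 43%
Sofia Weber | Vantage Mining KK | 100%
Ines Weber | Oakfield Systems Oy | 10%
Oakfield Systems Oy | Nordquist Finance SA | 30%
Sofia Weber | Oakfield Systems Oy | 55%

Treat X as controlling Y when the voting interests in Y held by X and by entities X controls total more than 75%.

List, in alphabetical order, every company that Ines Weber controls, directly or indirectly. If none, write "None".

Cinder AB

Ines holds 89% of Cinder, so Ines controls Cinder.
No other company's threshold is met.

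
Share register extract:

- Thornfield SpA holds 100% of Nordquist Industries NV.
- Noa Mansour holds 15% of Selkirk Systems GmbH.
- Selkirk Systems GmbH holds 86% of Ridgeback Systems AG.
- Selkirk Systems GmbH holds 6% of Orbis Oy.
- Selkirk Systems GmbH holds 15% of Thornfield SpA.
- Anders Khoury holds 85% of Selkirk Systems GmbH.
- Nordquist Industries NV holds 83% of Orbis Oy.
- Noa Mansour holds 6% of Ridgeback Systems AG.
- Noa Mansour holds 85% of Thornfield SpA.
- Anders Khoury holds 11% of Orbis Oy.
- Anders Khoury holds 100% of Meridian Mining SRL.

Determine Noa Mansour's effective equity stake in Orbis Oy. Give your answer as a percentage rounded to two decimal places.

73.32%

Noa reaches Orbis along 3 paths.
Via Selkirk: 15% × 6% = 0.9%.
Via Thornfield → Nordquist: 85% × 100% × 83% = 70.55%.
Via Selkirk → Thornfield → Nordquist: 15% × 15% × 100% × 83% = 1.8675%.
Total: 0.9% + 70.55% + 1.8675% = 73.3175%.
Rounded: 73.32%.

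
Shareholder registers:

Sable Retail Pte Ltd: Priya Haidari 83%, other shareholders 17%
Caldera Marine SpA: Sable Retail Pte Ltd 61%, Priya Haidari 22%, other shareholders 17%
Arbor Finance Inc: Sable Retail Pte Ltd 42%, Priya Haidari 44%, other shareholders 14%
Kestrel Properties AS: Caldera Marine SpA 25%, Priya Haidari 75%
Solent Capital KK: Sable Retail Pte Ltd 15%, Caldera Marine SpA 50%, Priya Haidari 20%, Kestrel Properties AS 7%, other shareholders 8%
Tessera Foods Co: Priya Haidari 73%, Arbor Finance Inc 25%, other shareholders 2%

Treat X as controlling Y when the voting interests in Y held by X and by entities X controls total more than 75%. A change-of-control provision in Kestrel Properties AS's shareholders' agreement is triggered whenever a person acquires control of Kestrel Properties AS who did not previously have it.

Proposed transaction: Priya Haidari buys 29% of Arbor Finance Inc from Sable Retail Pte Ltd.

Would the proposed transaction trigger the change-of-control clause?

The purchase adds only to Priya's holdings (Sable's stake shrinks), so Priya is the only person who could newly come to control Kestrel.
Priya holds 83% of Sable, so Priya controls Sable.
Sable and Priya together hold 61% + 22% = 83% of Caldera, so Priya controls Caldera.
Caldera and Priya together hold 25% + 75% = 100% of Kestrel, so Priya controls Kestrel.
So Priya already controls Kestrel before the transaction.
After the purchase, Priya's direct stake in Arbor rises to 44% + 29% = 73%, and Sable's stake falls to 13%.
Priya controlled Kestrel already, so this is not a new person acquiring control; every other person's position is unchanged or reduced.
No new person acquires control, so the clause is not triggered.

No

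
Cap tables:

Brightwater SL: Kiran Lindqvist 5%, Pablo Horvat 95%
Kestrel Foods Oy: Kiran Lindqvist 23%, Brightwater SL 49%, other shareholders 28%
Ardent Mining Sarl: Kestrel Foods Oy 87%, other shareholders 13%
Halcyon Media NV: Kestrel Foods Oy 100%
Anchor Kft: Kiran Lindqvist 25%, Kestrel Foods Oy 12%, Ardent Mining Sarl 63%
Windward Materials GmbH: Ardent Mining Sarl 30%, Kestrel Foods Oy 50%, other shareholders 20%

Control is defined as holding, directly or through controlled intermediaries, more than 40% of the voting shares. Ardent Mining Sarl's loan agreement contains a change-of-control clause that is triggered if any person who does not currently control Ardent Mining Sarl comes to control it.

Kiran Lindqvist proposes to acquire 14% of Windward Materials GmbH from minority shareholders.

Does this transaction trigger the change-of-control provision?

The purchase changes only Kiran's holdings, so Kiran is the only person who could newly come to control Ardent.
Kiran's largest direct stake is 25% in Anchor, which does not meet the threshold, so Kiran controls no company.
Neither Kiran nor any entity Kiran controls holds any voting interest in Ardent.
So before the transaction, Kiran does not control Ardent.
After the purchase, Kiran holds 14% of Windward directly.
Kiran's side now holds 14% of Windward, not > 40%, so Kiran still does not control Windward.
After the transaction, neither Kiran nor any entity Kiran controls holds a voting interest in Ardent, so Kiran still does not control it.
No new person acquires control, so the clause is not triggered.

No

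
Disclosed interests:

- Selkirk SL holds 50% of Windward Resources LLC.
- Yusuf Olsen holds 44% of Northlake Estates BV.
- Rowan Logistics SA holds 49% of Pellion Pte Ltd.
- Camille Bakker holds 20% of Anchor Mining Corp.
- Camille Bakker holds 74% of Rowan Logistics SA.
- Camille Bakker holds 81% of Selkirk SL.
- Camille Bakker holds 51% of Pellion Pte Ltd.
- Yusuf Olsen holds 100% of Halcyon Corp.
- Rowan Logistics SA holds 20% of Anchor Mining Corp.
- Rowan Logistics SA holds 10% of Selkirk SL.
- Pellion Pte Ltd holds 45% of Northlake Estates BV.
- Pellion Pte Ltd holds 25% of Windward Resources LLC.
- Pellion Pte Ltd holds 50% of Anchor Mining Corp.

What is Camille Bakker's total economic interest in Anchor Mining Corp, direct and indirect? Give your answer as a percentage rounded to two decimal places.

Camille reaches Anchor along 4 paths.
Via Rowan → Pellion: 74% × 49% × 50% = 18.13%.
Via Pellion: 51% × 50% = 25.5%.
Via Rowan: 74% × 20% = 14.8%.
Direct stake: 20% = 20%.
Total: 18.13% + 25.5% + 14.8% + 20% = 78.43%.

78.43%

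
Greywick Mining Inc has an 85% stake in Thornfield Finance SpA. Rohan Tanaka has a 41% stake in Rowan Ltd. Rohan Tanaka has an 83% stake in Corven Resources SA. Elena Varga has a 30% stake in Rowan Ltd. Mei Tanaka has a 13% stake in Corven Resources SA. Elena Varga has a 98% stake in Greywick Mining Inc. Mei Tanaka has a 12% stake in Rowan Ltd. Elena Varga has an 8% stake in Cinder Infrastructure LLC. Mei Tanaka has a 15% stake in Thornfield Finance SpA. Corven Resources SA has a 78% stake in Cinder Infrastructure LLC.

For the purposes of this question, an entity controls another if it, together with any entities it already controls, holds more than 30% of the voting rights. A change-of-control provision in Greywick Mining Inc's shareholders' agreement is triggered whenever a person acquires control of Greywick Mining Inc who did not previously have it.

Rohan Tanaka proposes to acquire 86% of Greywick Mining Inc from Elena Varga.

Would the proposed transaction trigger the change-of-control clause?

Yes

The purchase adds only to Rohan's holdings (Elena's stake shrinks), so Rohan is the only person who could newly come to control Greywick.
Rohan holds 41% of Rowan, so Rohan controls Rowan.
Rohan holds 83% of Corven, so Rohan controls Corven.
Corven holds 78% of Cinder, so Rohan controls Cinder.
Neither Rohan nor any entity Rohan controls holds any voting interest in Greywick.
So before the transaction, Rohan does not control Greywick.
After the purchase, Rohan holds 86% of Greywick directly, and Elena's stake falls to 12%.
Rohan holds 86% of Greywick, so Rohan controls Greywick.
Rohan did not control Greywick before and does after, so the clause is triggered.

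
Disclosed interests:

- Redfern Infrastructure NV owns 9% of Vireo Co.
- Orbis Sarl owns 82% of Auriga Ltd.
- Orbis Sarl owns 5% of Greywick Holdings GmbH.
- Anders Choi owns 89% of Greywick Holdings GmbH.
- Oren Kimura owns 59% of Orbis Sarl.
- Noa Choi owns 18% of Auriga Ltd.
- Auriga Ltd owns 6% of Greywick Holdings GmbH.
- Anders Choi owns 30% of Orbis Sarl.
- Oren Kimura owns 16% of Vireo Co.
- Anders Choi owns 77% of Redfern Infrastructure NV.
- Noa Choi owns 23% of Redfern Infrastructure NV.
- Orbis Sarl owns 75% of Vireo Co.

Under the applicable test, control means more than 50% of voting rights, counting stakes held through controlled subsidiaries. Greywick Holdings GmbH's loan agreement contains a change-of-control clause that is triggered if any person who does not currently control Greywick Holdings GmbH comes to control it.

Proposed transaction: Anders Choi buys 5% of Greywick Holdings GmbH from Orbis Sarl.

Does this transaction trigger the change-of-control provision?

No

The purchase adds only to Anders's holdings (Orbis's stake shrinks), so Anders is the only person who could newly come to control Greywick.
Anders holds 89% of Greywick, so Anders controls Greywick.
So Anders already controls Greywick before the transaction.
After the purchase, Anders's direct stake in Greywick rises to 89% + 5% = 94%, and Orbis's stake falls to 0%.
Anders controlled Greywick already, so this is not a new person acquiring control; every other person's position is unchanged or reduced.
No new person acquires control, so the clause is not triggered.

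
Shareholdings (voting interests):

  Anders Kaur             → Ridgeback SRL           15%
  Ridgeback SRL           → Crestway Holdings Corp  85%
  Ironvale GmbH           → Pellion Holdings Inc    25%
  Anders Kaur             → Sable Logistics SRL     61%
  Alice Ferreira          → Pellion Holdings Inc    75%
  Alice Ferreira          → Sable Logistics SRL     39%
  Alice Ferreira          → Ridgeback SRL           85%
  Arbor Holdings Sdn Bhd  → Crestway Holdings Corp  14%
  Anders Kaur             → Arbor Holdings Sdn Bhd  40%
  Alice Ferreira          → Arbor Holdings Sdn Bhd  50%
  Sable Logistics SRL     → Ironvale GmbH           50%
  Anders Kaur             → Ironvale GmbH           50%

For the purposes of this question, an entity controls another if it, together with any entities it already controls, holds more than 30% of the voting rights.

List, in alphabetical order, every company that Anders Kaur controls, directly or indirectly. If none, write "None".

Anders holds 61% of Sable, so Anders controls Sable.
Anders holds 40% of Arbor, so Anders controls Arbor.
Sable and Anders together hold 50% + 50% = 100% of Ironvale, so Anders controls Ironvale.
No other company's threshold is met.

Arbor Holdings Sdn Bhd, Ironvale GmbH, Sable Logistics SRL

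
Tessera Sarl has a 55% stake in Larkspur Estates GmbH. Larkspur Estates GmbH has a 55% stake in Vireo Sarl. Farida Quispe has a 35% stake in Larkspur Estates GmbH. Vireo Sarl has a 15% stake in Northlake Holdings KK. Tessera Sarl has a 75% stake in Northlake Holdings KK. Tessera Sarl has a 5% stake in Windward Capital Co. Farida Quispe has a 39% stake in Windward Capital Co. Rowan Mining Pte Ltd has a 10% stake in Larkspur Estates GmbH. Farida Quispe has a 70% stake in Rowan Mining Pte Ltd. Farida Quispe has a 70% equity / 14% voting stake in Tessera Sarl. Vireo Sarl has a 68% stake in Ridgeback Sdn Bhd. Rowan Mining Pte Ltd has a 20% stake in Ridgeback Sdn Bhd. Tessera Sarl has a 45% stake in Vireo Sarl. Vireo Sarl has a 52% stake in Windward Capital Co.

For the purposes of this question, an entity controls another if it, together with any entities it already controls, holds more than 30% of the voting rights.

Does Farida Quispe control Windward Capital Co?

Farida holds 70% of Rowan, so Farida controls Rowan.
Rowan and Farida together hold 10% + 35% = 45% of Larkspur, so Farida controls Larkspur.
Larkspur holds 55% of Vireo, so Farida controls Vireo.
Farida and Vireo together hold 39% + 52% = 91% of Windward, so Farida controls Windward.

Yes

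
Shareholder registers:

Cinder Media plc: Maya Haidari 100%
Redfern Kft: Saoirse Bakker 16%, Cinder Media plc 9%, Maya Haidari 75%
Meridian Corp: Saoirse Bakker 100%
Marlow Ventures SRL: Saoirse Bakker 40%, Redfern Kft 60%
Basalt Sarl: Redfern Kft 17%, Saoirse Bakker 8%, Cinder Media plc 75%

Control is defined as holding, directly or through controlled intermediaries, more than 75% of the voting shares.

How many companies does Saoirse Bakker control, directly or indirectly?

1

Saoirse holds 100% of Meridian, so Saoirse controls Meridian.
No other company's threshold is met.
Saoirse controls 1 company.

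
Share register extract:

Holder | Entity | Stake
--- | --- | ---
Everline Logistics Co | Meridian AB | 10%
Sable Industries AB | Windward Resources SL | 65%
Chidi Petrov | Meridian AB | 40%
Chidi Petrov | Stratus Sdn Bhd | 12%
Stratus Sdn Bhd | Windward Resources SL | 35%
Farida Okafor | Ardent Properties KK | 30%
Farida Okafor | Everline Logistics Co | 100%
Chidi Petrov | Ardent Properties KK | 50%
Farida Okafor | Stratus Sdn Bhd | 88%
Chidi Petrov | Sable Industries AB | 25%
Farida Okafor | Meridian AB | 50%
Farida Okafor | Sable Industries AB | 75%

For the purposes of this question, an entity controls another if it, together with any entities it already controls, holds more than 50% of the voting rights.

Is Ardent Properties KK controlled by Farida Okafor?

No

Farida holds 100% of Everline, so Farida controls Everline.
Farida holds 88% of Stratus, so Farida controls Stratus.
Farida holds 75% of Sable, so Farida controls Sable.
Sable and Stratus together hold 65% + 35% = 100% of Windward, so Farida controls Windward.
Everline and Farida together hold 10% + 50% = 60% of Meridian, so Farida controls Meridian.
In Ardent, Farida's side holds only 30%, not > 50%.
So Farida does not control Ardent.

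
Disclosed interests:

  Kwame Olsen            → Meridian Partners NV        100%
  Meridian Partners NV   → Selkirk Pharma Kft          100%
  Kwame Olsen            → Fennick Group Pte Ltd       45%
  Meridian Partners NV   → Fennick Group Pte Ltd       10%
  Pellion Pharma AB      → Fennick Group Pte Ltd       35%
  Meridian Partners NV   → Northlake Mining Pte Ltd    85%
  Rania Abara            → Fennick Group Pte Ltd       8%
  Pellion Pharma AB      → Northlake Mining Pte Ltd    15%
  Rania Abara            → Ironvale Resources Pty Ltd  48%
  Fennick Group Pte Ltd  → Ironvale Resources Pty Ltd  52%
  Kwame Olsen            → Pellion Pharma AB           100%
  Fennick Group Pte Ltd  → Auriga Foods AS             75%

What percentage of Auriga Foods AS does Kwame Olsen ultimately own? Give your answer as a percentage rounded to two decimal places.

Kwame reaches Auriga along 3 paths.
Via Pellion → Fennick: 100% × 35% × 75% = 26.25%.
Via Meridian → Fennick: 100% × 10% × 75% = 7.5%.
Via Fennick: 45% × 75% = 33.75%.
Total: 26.25% + 7.5% + 33.75% = 67.5%.
Rounded: 67.50%.

67.50%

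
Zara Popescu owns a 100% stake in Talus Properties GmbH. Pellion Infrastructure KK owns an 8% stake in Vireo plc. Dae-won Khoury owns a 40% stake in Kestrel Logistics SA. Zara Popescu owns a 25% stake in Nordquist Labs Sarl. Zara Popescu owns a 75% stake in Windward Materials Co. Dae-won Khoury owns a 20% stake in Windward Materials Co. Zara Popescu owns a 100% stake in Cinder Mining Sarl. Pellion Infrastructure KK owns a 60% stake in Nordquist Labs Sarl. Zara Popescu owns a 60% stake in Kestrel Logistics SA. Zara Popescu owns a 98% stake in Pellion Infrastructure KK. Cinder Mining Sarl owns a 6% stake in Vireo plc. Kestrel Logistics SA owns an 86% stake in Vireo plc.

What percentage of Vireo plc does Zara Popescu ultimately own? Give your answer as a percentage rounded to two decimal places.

Zara reaches Vireo along 3 paths.
Via Cinder: 100% × 6% = 6%.
Via Kestrel: 60% × 86% = 51.6%.
Via Pellion: 98% × 8% = 7.84%.
Total: 6% + 51.6% + 7.84% = 65.44%.

65.44%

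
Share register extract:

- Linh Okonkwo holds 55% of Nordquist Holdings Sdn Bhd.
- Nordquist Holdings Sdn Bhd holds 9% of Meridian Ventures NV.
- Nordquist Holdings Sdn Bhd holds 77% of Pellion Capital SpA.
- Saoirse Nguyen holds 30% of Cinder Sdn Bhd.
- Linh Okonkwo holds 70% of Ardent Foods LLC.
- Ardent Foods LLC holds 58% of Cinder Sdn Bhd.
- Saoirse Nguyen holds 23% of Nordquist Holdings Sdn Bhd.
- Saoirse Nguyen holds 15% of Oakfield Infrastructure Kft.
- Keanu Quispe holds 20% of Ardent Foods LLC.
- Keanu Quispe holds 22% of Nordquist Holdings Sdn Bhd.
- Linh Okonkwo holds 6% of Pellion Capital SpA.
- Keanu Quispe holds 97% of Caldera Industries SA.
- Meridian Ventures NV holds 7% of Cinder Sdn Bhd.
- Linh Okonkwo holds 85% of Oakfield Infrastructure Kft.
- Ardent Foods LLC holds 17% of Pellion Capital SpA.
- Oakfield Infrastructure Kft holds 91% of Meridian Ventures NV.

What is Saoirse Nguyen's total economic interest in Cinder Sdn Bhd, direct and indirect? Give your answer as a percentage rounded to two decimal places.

31.10%

Saoirse reaches Cinder along 3 paths.
Direct stake: 30% = 30%.
Via Nordquist → Meridian: 23% × 9% × 7% = 0.1449%.
Via Oakfield → Meridian: 15% × 91% × 7% = 0.9555%.
Total: 30% + 0.1449% + 0.9555% = 31.1004%.
Rounded: 31.10%.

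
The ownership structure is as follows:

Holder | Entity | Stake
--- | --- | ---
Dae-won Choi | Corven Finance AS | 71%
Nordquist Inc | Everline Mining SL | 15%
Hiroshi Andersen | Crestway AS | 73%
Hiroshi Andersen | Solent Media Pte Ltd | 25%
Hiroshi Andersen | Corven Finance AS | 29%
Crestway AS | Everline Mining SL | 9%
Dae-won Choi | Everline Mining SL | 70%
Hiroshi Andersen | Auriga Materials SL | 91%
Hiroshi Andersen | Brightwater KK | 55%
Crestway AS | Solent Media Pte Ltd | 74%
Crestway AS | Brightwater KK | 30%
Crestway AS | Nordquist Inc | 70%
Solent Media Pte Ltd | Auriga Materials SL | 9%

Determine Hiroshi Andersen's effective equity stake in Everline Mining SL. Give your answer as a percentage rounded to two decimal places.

14.24%

Hiroshi reaches Everline along 2 paths.
Via Crestway → Nordquist: 73% × 70% × 15% = 7.665%.
Via Crestway: 73% × 9% = 6.57%.
Total: 7.665% + 6.57% = 14.235%.
Rounded: 14.24%.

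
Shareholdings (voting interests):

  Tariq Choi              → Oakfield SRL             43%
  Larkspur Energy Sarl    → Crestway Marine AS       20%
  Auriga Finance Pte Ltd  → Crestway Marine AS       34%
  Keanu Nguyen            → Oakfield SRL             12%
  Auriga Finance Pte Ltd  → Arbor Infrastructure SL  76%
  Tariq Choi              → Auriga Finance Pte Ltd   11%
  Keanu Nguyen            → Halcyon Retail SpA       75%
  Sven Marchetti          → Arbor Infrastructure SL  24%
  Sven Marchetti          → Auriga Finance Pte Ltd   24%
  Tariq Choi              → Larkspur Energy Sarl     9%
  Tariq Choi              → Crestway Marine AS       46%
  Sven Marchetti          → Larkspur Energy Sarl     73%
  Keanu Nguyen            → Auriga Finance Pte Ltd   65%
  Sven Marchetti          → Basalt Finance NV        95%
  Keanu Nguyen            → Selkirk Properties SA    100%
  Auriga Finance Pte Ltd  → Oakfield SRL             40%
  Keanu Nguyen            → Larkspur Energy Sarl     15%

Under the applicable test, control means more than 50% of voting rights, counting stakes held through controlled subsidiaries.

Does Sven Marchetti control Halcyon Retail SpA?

No

Sven holds 73% of Larkspur, so Sven controls Larkspur.
Sven holds 95% of Basalt, so Sven controls Basalt.
Neither Sven nor any entity Sven controls holds any voting interest in Halcyon.
So Sven does not control Halcyon.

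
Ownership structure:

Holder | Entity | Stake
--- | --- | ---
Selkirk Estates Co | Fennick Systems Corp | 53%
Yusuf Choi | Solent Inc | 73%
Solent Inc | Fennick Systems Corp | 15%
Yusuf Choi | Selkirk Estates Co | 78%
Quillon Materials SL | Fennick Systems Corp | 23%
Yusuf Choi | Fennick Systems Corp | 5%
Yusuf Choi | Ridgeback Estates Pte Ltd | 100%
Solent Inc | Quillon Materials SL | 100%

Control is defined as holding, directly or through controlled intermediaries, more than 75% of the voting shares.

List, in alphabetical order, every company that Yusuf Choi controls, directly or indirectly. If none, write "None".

Ridgeback Estates Pte Ltd, Selkirk Estates Co

Yusuf holds 78% of Selkirk, so Yusuf controls Selkirk.
Yusuf holds 100% of Ridgeback, so Yusuf controls Ridgeback.
No other company's threshold is met.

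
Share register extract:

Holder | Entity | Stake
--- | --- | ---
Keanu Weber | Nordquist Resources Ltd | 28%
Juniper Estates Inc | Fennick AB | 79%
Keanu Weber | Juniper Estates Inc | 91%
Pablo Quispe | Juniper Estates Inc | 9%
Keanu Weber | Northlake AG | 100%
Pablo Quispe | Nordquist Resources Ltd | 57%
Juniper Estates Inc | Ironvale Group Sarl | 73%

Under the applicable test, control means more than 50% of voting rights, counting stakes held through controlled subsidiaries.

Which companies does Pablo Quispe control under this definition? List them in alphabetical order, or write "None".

Pablo holds 57% of Nordquist, so Pablo controls Nordquist.
No other company's threshold is met.

Nordquist Resources Ltd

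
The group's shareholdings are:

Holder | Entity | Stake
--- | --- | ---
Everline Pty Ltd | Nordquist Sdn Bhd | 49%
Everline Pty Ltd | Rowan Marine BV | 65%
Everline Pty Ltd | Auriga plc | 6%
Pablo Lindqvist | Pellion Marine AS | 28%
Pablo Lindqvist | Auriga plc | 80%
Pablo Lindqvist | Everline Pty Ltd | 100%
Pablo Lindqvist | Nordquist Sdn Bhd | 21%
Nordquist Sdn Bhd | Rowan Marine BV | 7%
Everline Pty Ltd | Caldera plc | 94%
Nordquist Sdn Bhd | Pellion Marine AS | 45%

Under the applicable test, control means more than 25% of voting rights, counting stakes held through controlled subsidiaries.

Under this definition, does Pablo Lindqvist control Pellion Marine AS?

Pablo holds 100% of Everline, so Pablo controls Everline.
Pablo and Everline together hold 21% + 49% = 70% of Nordquist, so Pablo controls Nordquist.
Pablo and Nordquist together hold 28% + 45% = 73% of Pellion, so Pablo controls Pellion.

Yes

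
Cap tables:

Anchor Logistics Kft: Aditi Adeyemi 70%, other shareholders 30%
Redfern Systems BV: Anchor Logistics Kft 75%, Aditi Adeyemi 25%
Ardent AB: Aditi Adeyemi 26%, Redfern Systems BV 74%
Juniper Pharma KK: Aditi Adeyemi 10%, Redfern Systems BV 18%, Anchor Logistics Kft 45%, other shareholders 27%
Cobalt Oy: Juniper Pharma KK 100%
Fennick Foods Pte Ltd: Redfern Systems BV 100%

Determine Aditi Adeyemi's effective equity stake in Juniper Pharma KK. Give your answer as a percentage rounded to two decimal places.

55.45%

Aditi reaches Juniper along 4 paths.
Direct stake: 10% = 10%.
Via Anchor → Redfern: 70% × 75% × 18% = 9.45%.
Via Redfern: 25% × 18% = 4.5%.
Via Anchor: 70% × 45% = 31.5%.
Total: 10% + 9.45% + 4.5% + 31.5% = 55.45%.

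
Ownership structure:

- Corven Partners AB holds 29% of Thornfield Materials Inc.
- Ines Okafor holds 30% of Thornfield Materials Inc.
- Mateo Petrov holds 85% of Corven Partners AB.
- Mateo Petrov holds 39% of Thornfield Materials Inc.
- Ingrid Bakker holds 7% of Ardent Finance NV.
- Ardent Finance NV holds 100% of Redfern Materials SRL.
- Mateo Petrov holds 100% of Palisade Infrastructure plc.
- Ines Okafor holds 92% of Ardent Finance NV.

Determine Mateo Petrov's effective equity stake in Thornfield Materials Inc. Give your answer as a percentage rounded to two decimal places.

63.65%

Mateo reaches Thornfield along 2 paths.
Direct stake: 39% = 39%.
Via Corven: 85% × 29% = 24.65%.
Total: 39% + 24.65% = 63.65%.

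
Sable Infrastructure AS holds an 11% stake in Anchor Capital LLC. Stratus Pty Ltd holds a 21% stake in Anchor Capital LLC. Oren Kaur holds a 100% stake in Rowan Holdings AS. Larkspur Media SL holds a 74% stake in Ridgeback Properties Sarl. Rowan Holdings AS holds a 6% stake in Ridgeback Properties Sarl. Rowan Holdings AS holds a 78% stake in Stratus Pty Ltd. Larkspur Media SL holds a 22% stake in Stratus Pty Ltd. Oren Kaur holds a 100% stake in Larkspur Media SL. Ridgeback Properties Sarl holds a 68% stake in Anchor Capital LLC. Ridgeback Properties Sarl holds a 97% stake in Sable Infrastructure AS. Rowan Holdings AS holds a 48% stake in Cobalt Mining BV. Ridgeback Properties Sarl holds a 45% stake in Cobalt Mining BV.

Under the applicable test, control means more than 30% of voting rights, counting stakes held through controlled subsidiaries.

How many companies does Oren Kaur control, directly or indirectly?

Oren holds 100% of Larkspur, so Oren controls Larkspur.
Oren holds 100% of Rowan, so Oren controls Rowan.
Larkspur and Rowan together hold 74% + 6% = 80% of Ridgeback, so Oren controls Ridgeback.
Rowan and Larkspur together hold 78% + 22% = 100% of Stratus, so Oren controls Stratus.
Ridgeback holds 97% of Sable, so Oren controls Sable.
Ridgeback and Rowan together hold 45% + 48% = 93% of Cobalt, so Oren controls Cobalt.
Stratus and Ridgeback and Sable together hold 21% + 68% + 11% = 100% of Anchor, so Oren controls Anchor.
Oren controls 7 companies.

7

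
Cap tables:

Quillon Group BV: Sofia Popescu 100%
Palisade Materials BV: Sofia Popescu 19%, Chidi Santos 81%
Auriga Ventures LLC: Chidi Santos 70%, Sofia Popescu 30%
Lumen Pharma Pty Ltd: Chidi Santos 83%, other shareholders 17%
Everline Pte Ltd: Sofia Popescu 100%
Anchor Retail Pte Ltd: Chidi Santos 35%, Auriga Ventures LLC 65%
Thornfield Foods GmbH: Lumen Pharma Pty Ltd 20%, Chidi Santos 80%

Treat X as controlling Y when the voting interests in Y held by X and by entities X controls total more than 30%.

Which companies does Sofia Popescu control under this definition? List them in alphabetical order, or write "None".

Everline Pte Ltd, Quillon Group BV

Sofia holds 100% of Quillon, so Sofia controls Quillon.
Sofia holds 100% of Everline, so Sofia controls Everline.
No other company's threshold is met.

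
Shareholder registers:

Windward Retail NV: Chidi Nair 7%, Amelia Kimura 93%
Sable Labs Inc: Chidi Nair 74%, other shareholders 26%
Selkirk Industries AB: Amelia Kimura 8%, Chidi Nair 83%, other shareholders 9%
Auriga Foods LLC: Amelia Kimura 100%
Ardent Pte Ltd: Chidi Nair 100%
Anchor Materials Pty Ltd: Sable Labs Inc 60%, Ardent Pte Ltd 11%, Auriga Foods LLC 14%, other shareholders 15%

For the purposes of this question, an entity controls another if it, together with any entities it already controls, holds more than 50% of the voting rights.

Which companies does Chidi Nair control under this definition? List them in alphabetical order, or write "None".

Anchor Materials Pty Ltd, Ardent Pte Ltd, Sable Labs Inc, Selkirk Industries AB

Chidi holds 74% of Sable, so Chidi controls Sable.
Chidi holds 83% of Selkirk, so Chidi controls Selkirk.
Chidi holds 100% of Ardent, so Chidi controls Ardent.
Sable and Ardent together hold 60% + 11% = 71% of Anchor, so Chidi controls Anchor.
No other company's threshold is met.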